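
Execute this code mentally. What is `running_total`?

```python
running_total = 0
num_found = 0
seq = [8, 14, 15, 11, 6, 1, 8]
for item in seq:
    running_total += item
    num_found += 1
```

Let's trace through this code step by step.

Initialize: running_total = 0
Initialize: num_found = 0
Initialize: seq = [8, 14, 15, 11, 6, 1, 8]
Entering loop: for item in seq:

After execution: running_total = 63
63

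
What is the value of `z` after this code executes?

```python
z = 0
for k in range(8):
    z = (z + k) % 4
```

Let's trace through this code step by step.

Initialize: z = 0
Entering loop: for k in range(8):

After execution: z = 0
0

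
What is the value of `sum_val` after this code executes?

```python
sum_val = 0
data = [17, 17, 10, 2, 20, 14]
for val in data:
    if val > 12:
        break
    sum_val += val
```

Let's trace through this code step by step.

Initialize: sum_val = 0
Initialize: data = [17, 17, 10, 2, 20, 14]
Entering loop: for val in data:

After execution: sum_val = 0
0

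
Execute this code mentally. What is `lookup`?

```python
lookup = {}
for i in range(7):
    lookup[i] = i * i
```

Let's trace through this code step by step.

Initialize: lookup = {}
Entering loop: for i in range(7):

After execution: lookup = {0: 0, 1: 1, 2: 4, 3: 9, 4: 16, 5: 25, 6: 36}
{0: 0, 1: 1, 2: 4, 3: 9, 4: 16, 5: 25, 6: 36}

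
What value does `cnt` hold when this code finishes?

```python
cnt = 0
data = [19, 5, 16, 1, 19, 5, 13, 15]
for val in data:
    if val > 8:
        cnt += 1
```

Let's trace through this code step by step.

Initialize: cnt = 0
Initialize: data = [19, 5, 16, 1, 19, 5, 13, 15]
Entering loop: for val in data:

After execution: cnt = 5
5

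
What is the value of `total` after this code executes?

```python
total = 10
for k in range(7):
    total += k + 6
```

Let's trace through this code step by step.

Initialize: total = 10
Entering loop: for k in range(7):

After execution: total = 73
73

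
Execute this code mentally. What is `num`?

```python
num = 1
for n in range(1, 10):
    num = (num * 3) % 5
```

Let's trace through this code step by step.

Initialize: num = 1
Entering loop: for n in range(1, 10):

After execution: num = 3
3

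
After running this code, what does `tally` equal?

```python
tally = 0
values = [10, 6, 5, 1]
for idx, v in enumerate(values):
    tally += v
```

Let's trace through this code step by step.

Initialize: tally = 0
Initialize: values = [10, 6, 5, 1]
Entering loop: for idx, v in enumerate(values):

After execution: tally = 22
22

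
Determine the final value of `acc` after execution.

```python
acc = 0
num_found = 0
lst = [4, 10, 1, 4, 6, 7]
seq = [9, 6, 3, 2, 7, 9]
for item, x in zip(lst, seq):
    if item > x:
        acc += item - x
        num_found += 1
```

Let's trace through this code step by step.

Initialize: acc = 0
Initialize: num_found = 0
Initialize: lst = [4, 10, 1, 4, 6, 7]
Initialize: seq = [9, 6, 3, 2, 7, 9]
Entering loop: for item, x in zip(lst, seq):

After execution: acc = 6
6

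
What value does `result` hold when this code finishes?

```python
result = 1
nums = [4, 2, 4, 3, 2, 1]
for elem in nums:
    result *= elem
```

Let's trace through this code step by step.

Initialize: result = 1
Initialize: nums = [4, 2, 4, 3, 2, 1]
Entering loop: for elem in nums:

After execution: result = 192
192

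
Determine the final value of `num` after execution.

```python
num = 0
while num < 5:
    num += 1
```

Let's trace through this code step by step.

Initialize: num = 0
Entering loop: while num < 5:

After execution: num = 5
5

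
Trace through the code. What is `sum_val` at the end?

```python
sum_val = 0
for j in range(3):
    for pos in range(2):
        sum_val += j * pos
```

Let's trace through this code step by step.

Initialize: sum_val = 0
Entering loop: for j in range(3):

After execution: sum_val = 3
3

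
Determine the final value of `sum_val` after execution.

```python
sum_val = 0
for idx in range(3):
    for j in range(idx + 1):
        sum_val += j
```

Let's trace through this code step by step.

Initialize: sum_val = 0
Entering loop: for idx in range(3):

After execution: sum_val = 4
4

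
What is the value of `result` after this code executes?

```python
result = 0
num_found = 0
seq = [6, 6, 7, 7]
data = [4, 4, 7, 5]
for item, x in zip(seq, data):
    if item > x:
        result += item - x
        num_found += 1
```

Let's trace through this code step by step.

Initialize: result = 0
Initialize: num_found = 0
Initialize: seq = [6, 6, 7, 7]
Initialize: data = [4, 4, 7, 5]
Entering loop: for item, x in zip(seq, data):

After execution: result = 6
6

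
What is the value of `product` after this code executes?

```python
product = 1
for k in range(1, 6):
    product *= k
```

Let's trace through this code step by step.

Initialize: product = 1
Entering loop: for k in range(1, 6):

After execution: product = 120
120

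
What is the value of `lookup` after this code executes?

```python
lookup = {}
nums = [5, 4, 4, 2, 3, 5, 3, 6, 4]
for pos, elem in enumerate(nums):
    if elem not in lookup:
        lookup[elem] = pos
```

Let's trace through this code step by step.

Initialize: lookup = {}
Initialize: nums = [5, 4, 4, 2, 3, 5, 3, 6, 4]
Entering loop: for pos, elem in enumerate(nums):

After execution: lookup = {5: 0, 4: 1, 2: 3, 3: 4, 6: 7}
{5: 0, 4: 1, 2: 3, 3: 4, 6: 7}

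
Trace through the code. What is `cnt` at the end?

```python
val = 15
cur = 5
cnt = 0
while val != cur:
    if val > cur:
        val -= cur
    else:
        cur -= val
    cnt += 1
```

Let's trace through this code step by step.

Initialize: val = 15
Initialize: cur = 5
Initialize: cnt = 0
Entering loop: while val != cur:

After execution: cnt = 2
2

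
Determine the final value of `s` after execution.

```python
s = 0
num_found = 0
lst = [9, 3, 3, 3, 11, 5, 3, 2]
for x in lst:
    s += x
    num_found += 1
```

Let's trace through this code step by step.

Initialize: s = 0
Initialize: num_found = 0
Initialize: lst = [9, 3, 3, 3, 11, 5, 3, 2]
Entering loop: for x in lst:

After execution: s = 39
39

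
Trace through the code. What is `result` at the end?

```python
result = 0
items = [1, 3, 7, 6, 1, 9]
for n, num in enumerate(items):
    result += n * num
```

Let's trace through this code step by step.

Initialize: result = 0
Initialize: items = [1, 3, 7, 6, 1, 9]
Entering loop: for n, num in enumerate(items):

After execution: result = 84
84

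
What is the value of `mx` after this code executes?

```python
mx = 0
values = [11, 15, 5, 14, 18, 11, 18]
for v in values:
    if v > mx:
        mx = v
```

Let's trace through this code step by step.

Initialize: mx = 0
Initialize: values = [11, 15, 5, 14, 18, 11, 18]
Entering loop: for v in values:

After execution: mx = 18
18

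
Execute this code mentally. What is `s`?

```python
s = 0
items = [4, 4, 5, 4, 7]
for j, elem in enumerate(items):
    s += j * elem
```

Let's trace through this code step by step.

Initialize: s = 0
Initialize: items = [4, 4, 5, 4, 7]
Entering loop: for j, elem in enumerate(items):

After execution: s = 54
54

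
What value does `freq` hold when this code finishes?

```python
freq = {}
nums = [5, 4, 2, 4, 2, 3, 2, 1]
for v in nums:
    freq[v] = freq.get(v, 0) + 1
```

Let's trace through this code step by step.

Initialize: freq = {}
Initialize: nums = [5, 4, 2, 4, 2, 3, 2, 1]
Entering loop: for v in nums:

After execution: freq = {5: 1, 4: 2, 2: 3, 3: 1, 1: 1}
{5: 1, 4: 2, 2: 3, 3: 1, 1: 1}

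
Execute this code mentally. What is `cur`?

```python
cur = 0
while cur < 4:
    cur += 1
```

Let's trace through this code step by step.

Initialize: cur = 0
Entering loop: while cur < 4:

After execution: cur = 4
4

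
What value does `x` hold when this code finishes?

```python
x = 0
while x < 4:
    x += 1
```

Let's trace through this code step by step.

Initialize: x = 0
Entering loop: while x < 4:

After execution: x = 4
4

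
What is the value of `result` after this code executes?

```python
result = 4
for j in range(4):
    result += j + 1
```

Let's trace through this code step by step.

Initialize: result = 4
Entering loop: for j in range(4):

After execution: result = 14
14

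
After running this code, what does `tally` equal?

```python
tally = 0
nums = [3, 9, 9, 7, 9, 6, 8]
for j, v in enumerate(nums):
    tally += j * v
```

Let's trace through this code step by step.

Initialize: tally = 0
Initialize: nums = [3, 9, 9, 7, 9, 6, 8]
Entering loop: for j, v in enumerate(nums):

After execution: tally = 162
162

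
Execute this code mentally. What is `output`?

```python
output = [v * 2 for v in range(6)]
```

Let's trace through this code step by step.

Initialize: output = [v * 2 for v in range(6)]

After execution: output = [0, 2, 4, 6, 8, 10]
[0, 2, 4, 6, 8, 10]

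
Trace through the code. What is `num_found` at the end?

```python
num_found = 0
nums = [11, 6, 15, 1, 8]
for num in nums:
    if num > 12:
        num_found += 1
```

Let's trace through this code step by step.

Initialize: num_found = 0
Initialize: nums = [11, 6, 15, 1, 8]
Entering loop: for num in nums:

After execution: num_found = 1
1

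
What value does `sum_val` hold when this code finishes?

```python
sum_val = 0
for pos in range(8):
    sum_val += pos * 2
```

Let's trace through this code step by step.

Initialize: sum_val = 0
Entering loop: for pos in range(8):

After execution: sum_val = 56
56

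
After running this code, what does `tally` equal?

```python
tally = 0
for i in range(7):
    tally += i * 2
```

Let's trace through this code step by step.

Initialize: tally = 0
Entering loop: for i in range(7):

After execution: tally = 42
42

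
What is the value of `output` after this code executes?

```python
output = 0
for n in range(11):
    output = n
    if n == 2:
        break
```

Let's trace through this code step by step.

Initialize: output = 0
Entering loop: for n in range(11):

After execution: output = 2
2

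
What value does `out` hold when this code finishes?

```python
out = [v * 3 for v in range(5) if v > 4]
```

Let's trace through this code step by step.

Initialize: out = [v * 3 for v in range(5) if v > 4]

After execution: out = []
[]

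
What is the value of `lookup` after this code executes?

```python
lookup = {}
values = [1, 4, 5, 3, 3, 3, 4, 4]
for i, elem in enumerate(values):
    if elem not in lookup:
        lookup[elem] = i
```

Let's trace through this code step by step.

Initialize: lookup = {}
Initialize: values = [1, 4, 5, 3, 3, 3, 4, 4]
Entering loop: for i, elem in enumerate(values):

After execution: lookup = {1: 0, 4: 1, 5: 2, 3: 3}
{1: 0, 4: 1, 5: 2, 3: 3}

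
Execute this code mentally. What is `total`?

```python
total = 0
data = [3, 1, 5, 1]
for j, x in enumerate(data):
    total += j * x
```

Let's trace through this code step by step.

Initialize: total = 0
Initialize: data = [3, 1, 5, 1]
Entering loop: for j, x in enumerate(data):

After execution: total = 14
14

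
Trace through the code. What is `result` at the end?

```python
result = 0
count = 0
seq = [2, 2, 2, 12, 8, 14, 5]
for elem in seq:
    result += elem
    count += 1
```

Let's trace through this code step by step.

Initialize: result = 0
Initialize: count = 0
Initialize: seq = [2, 2, 2, 12, 8, 14, 5]
Entering loop: for elem in seq:

After execution: result = 45
45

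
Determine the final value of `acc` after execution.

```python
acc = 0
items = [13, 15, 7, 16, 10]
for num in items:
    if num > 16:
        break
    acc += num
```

Let's trace through this code step by step.

Initialize: acc = 0
Initialize: items = [13, 15, 7, 16, 10]
Entering loop: for num in items:

After execution: acc = 61
61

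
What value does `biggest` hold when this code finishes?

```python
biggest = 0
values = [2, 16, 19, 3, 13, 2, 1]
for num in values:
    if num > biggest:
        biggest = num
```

Let's trace through this code step by step.

Initialize: biggest = 0
Initialize: values = [2, 16, 19, 3, 13, 2, 1]
Entering loop: for num in values:

After execution: biggest = 19
19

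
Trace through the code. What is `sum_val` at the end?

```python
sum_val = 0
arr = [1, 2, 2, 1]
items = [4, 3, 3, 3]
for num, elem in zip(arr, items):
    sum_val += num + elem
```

Let's trace through this code step by step.

Initialize: sum_val = 0
Initialize: arr = [1, 2, 2, 1]
Initialize: items = [4, 3, 3, 3]
Entering loop: for num, elem in zip(arr, items):

After execution: sum_val = 19
19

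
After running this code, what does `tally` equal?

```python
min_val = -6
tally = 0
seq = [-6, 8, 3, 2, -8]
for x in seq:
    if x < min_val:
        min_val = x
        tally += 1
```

Let's trace through this code step by step.

Initialize: min_val = -6
Initialize: tally = 0
Initialize: seq = [-6, 8, 3, 2, -8]
Entering loop: for x in seq:

After execution: tally = 1
1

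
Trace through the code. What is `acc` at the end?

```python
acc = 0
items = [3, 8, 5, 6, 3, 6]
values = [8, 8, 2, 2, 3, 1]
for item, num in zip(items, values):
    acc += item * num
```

Let's trace through this code step by step.

Initialize: acc = 0
Initialize: items = [3, 8, 5, 6, 3, 6]
Initialize: values = [8, 8, 2, 2, 3, 1]
Entering loop: for item, num in zip(items, values):

After execution: acc = 125
125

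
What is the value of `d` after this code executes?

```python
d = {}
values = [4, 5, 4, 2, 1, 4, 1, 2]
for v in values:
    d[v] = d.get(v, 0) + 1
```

Let's trace through this code step by step.

Initialize: d = {}
Initialize: values = [4, 5, 4, 2, 1, 4, 1, 2]
Entering loop: for v in values:

After execution: d = {4: 3, 5: 1, 2: 2, 1: 2}
{4: 3, 5: 1, 2: 2, 1: 2}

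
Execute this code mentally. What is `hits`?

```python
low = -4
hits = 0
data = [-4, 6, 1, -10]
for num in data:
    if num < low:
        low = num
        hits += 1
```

Let's trace through this code step by step.

Initialize: low = -4
Initialize: hits = 0
Initialize: data = [-4, 6, 1, -10]
Entering loop: for num in data:

After execution: hits = 1
1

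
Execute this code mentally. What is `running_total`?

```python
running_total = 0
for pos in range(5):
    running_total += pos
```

Let's trace through this code step by step.

Initialize: running_total = 0
Entering loop: for pos in range(5):

After execution: running_total = 10
10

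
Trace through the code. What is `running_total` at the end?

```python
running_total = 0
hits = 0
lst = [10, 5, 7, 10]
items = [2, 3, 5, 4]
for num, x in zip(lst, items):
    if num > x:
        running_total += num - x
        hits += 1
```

Let's trace through this code step by step.

Initialize: running_total = 0
Initialize: hits = 0
Initialize: lst = [10, 5, 7, 10]
Initialize: items = [2, 3, 5, 4]
Entering loop: for num, x in zip(lst, items):

After execution: running_total = 18
18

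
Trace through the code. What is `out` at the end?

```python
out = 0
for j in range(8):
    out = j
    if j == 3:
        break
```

Let's trace through this code step by step.

Initialize: out = 0
Entering loop: for j in range(8):

After execution: out = 3
3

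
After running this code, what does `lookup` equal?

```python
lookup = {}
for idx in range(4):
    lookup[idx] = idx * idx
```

Let's trace through this code step by step.

Initialize: lookup = {}
Entering loop: for idx in range(4):

After execution: lookup = {0: 0, 1: 1, 2: 4, 3: 9}
{0: 0, 1: 1, 2: 4, 3: 9}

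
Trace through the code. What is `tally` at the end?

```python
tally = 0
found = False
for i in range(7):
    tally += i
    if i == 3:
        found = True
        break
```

Let's trace through this code step by step.

Initialize: tally = 0
Initialize: found = False
Entering loop: for i in range(7):

After execution: tally = 6
6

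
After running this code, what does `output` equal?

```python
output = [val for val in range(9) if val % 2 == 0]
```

Let's trace through this code step by step.

Initialize: output = [val for val in range(9) if val % 2 == 0]

After execution: output = [0, 2, 4, 6, 8]
[0, 2, 4, 6, 8]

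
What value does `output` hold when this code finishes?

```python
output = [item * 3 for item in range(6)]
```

Let's trace through this code step by step.

Initialize: output = [item * 3 for item in range(6)]

After execution: output = [0, 3, 6, 9, 12, 15]
[0, 3, 6, 9, 12, 15]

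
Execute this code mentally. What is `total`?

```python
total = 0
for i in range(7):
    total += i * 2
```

Let's trace through this code step by step.

Initialize: total = 0
Entering loop: for i in range(7):

After execution: total = 42
42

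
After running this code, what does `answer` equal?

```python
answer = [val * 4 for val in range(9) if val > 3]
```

Let's trace through this code step by step.

Initialize: answer = [val * 4 for val in range(9) if val > 3]

After execution: answer = [16, 20, 24, 28, 32]
[16, 20, 24, 28, 32]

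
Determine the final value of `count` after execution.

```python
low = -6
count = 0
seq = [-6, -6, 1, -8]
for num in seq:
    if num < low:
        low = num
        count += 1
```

Let's trace through this code step by step.

Initialize: low = -6
Initialize: count = 0
Initialize: seq = [-6, -6, 1, -8]
Entering loop: for num in seq:

After execution: count = 1
1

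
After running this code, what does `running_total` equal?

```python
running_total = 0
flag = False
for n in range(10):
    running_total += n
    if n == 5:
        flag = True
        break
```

Let's trace through this code step by step.

Initialize: running_total = 0
Initialize: flag = False
Entering loop: for n in range(10):

After execution: running_total = 15
15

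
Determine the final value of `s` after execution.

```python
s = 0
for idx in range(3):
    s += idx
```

Let's trace through this code step by step.

Initialize: s = 0
Entering loop: for idx in range(3):

After execution: s = 3
3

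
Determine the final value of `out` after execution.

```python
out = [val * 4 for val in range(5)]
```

Let's trace through this code step by step.

Initialize: out = [val * 4 for val in range(5)]

After execution: out = [0, 4, 8, 12, 16]
[0, 4, 8, 12, 16]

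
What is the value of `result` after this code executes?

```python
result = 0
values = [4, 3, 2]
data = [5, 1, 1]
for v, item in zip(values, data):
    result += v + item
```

Let's trace through this code step by step.

Initialize: result = 0
Initialize: values = [4, 3, 2]
Initialize: data = [5, 1, 1]
Entering loop: for v, item in zip(values, data):

After execution: result = 16
16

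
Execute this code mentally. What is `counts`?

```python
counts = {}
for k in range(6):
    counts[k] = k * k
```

Let's trace through this code step by step.

Initialize: counts = {}
Entering loop: for k in range(6):

After execution: counts = {0: 0, 1: 1, 2: 4, 3: 9, 4: 16, 5: 25}
{0: 0, 1: 1, 2: 4, 3: 9, 4: 16, 5: 25}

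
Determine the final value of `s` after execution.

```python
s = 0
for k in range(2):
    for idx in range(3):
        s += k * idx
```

Let's trace through this code step by step.

Initialize: s = 0
Entering loop: for k in range(2):

After execution: s = 3
3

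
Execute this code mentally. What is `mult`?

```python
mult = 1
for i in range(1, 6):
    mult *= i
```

Let's trace through this code step by step.

Initialize: mult = 1
Entering loop: for i in range(1, 6):

After execution: mult = 120
120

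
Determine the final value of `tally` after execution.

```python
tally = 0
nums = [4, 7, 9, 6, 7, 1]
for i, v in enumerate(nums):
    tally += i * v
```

Let's trace through this code step by step.

Initialize: tally = 0
Initialize: nums = [4, 7, 9, 6, 7, 1]
Entering loop: for i, v in enumerate(nums):

After execution: tally = 76
76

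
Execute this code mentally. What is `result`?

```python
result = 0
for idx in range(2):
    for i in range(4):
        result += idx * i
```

Let's trace through this code step by step.

Initialize: result = 0
Entering loop: for idx in range(2):

After execution: result = 6
6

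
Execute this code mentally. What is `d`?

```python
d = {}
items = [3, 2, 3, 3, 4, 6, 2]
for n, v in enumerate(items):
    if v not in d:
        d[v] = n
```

Let's trace through this code step by step.

Initialize: d = {}
Initialize: items = [3, 2, 3, 3, 4, 6, 2]
Entering loop: for n, v in enumerate(items):

After execution: d = {3: 0, 2: 1, 4: 4, 6: 5}
{3: 0, 2: 1, 4: 4, 6: 5}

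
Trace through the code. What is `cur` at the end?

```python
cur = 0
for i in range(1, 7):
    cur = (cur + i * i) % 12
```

Let's trace through this code step by step.

Initialize: cur = 0
Entering loop: for i in range(1, 7):

After execution: cur = 7
7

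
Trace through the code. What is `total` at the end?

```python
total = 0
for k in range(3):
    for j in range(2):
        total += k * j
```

Let's trace through this code step by step.

Initialize: total = 0
Entering loop: for k in range(3):

After execution: total = 3
3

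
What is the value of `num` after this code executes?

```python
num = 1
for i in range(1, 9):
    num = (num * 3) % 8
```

Let's trace through this code step by step.

Initialize: num = 1
Entering loop: for i in range(1, 9):

After execution: num = 1
1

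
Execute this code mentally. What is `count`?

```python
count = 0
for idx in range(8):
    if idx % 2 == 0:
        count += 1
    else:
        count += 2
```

Let's trace through this code step by step.

Initialize: count = 0
Entering loop: for idx in range(8):

After execution: count = 12
12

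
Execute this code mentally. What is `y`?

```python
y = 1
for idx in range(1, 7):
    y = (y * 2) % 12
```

Let's trace through this code step by step.

Initialize: y = 1
Entering loop: for idx in range(1, 7):

After execution: y = 4
4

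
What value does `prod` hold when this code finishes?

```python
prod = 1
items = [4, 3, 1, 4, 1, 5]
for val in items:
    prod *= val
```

Let's trace through this code step by step.

Initialize: prod = 1
Initialize: items = [4, 3, 1, 4, 1, 5]
Entering loop: for val in items:

After execution: prod = 240
240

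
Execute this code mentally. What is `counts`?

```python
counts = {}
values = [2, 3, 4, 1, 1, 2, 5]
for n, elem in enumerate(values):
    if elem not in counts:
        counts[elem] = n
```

Let's trace through this code step by step.

Initialize: counts = {}
Initialize: values = [2, 3, 4, 1, 1, 2, 5]
Entering loop: for n, elem in enumerate(values):

After execution: counts = {2: 0, 3: 1, 4: 2, 1: 3, 5: 6}
{2: 0, 3: 1, 4: 2, 1: 3, 5: 6}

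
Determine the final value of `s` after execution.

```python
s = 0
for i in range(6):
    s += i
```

Let's trace through this code step by step.

Initialize: s = 0
Entering loop: for i in range(6):

After execution: s = 15
15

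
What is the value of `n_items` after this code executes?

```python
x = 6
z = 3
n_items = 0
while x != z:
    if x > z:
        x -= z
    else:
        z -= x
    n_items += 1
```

Let's trace through this code step by step.

Initialize: x = 6
Initialize: z = 3
Initialize: n_items = 0
Entering loop: while x != z:

After execution: n_items = 1
1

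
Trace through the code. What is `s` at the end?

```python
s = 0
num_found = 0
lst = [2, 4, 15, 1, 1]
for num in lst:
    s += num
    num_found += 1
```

Let's trace through this code step by step.

Initialize: s = 0
Initialize: num_found = 0
Initialize: lst = [2, 4, 15, 1, 1]
Entering loop: for num in lst:

After execution: s = 23
23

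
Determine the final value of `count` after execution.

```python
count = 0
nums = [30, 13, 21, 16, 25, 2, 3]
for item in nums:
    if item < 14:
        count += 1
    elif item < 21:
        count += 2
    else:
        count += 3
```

Let's trace through this code step by step.

Initialize: count = 0
Initialize: nums = [30, 13, 21, 16, 25, 2, 3]
Entering loop: for item in nums:

After execution: count = 14
14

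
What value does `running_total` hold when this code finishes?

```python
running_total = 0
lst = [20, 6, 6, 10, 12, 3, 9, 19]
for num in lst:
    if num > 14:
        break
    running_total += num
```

Let's trace through this code step by step.

Initialize: running_total = 0
Initialize: lst = [20, 6, 6, 10, 12, 3, 9, 19]
Entering loop: for num in lst:

After execution: running_total = 0
0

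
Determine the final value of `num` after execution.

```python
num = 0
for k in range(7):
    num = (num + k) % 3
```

Let's trace through this code step by step.

Initialize: num = 0
Entering loop: for k in range(7):

After execution: num = 0
0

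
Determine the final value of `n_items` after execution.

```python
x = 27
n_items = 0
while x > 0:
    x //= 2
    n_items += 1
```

Let's trace through this code step by step.

Initialize: x = 27
Initialize: n_items = 0
Entering loop: while x > 0:

After execution: n_items = 5
5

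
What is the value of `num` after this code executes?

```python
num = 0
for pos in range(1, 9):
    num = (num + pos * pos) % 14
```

Let's trace through this code step by step.

Initialize: num = 0
Entering loop: for pos in range(1, 9):

After execution: num = 8
8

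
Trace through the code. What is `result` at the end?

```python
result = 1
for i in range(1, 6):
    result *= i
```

Let's trace through this code step by step.

Initialize: result = 1
Entering loop: for i in range(1, 6):

After execution: result = 120
120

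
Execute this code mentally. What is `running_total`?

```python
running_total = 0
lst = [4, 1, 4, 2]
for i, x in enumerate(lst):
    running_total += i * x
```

Let's trace through this code step by step.

Initialize: running_total = 0
Initialize: lst = [4, 1, 4, 2]
Entering loop: for i, x in enumerate(lst):

After execution: running_total = 15
15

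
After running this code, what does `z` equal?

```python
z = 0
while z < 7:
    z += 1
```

Let's trace through this code step by step.

Initialize: z = 0
Entering loop: while z < 7:

After execution: z = 7
7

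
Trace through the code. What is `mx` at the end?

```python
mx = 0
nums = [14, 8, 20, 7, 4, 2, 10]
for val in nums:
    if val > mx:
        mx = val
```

Let's trace through this code step by step.

Initialize: mx = 0
Initialize: nums = [14, 8, 20, 7, 4, 2, 10]
Entering loop: for val in nums:

After execution: mx = 20
20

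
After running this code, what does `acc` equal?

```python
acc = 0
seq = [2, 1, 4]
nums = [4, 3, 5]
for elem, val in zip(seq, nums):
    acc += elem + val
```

Let's trace through this code step by step.

Initialize: acc = 0
Initialize: seq = [2, 1, 4]
Initialize: nums = [4, 3, 5]
Entering loop: for elem, val in zip(seq, nums):

After execution: acc = 19
19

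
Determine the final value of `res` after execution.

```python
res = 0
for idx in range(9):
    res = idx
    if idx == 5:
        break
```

Let's trace through this code step by step.

Initialize: res = 0
Entering loop: for idx in range(9):

After execution: res = 5
5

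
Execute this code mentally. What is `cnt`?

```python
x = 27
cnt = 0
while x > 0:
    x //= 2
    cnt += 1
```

Let's trace through this code step by step.

Initialize: x = 27
Initialize: cnt = 0
Entering loop: while x > 0:

After execution: cnt = 5
5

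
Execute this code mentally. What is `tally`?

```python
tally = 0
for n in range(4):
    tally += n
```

Let's trace through this code step by step.

Initialize: tally = 0
Entering loop: for n in range(4):

After execution: tally = 6
6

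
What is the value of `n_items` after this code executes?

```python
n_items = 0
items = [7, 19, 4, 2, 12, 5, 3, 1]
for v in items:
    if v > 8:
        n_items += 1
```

Let's trace through this code step by step.

Initialize: n_items = 0
Initialize: items = [7, 19, 4, 2, 12, 5, 3, 1]
Entering loop: for v in items:

After execution: n_items = 2
2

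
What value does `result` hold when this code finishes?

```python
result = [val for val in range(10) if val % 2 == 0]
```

Let's trace through this code step by step.

Initialize: result = [val for val in range(10) if val % 2 == 0]

After execution: result = [0, 2, 4, 6, 8]
[0, 2, 4, 6, 8]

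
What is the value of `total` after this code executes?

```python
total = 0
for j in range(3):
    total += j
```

Let's trace through this code step by step.

Initialize: total = 0
Entering loop: for j in range(3):

After execution: total = 3
3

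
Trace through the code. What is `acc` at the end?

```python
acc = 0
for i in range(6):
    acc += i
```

Let's trace through this code step by step.

Initialize: acc = 0
Entering loop: for i in range(6):

After execution: acc = 15
15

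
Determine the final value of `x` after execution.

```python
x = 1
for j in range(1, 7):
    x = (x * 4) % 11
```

Let's trace through this code step by step.

Initialize: x = 1
Entering loop: for j in range(1, 7):

After execution: x = 4
4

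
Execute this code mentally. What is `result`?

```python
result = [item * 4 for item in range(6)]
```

Let's trace through this code step by step.

Initialize: result = [item * 4 for item in range(6)]

After execution: result = [0, 4, 8, 12, 16, 20]
[0, 4, 8, 12, 16, 20]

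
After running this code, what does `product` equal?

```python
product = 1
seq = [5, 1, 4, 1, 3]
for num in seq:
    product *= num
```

Let's trace through this code step by step.

Initialize: product = 1
Initialize: seq = [5, 1, 4, 1, 3]
Entering loop: for num in seq:

After execution: product = 60
60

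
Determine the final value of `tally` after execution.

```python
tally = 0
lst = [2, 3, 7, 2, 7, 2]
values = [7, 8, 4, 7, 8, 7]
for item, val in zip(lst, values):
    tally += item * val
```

Let's trace through this code step by step.

Initialize: tally = 0
Initialize: lst = [2, 3, 7, 2, 7, 2]
Initialize: values = [7, 8, 4, 7, 8, 7]
Entering loop: for item, val in zip(lst, values):

After execution: tally = 150
150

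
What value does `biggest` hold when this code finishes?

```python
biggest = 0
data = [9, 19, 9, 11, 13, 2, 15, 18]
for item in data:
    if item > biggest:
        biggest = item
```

Let's trace through this code step by step.

Initialize: biggest = 0
Initialize: data = [9, 19, 9, 11, 13, 2, 15, 18]
Entering loop: for item in data:

After execution: biggest = 19
19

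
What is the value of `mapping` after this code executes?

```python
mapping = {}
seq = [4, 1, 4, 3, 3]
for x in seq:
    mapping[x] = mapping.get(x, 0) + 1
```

Let's trace through this code step by step.

Initialize: mapping = {}
Initialize: seq = [4, 1, 4, 3, 3]
Entering loop: for x in seq:

After execution: mapping = {4: 2, 1: 1, 3: 2}
{4: 2, 1: 1, 3: 2}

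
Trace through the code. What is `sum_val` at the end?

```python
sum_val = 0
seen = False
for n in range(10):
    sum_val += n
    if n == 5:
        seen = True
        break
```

Let's trace through this code step by step.

Initialize: sum_val = 0
Initialize: seen = False
Entering loop: for n in range(10):

After execution: sum_val = 15
15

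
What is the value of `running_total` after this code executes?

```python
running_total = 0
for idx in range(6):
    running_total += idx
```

Let's trace through this code step by step.

Initialize: running_total = 0
Entering loop: for idx in range(6):

After execution: running_total = 15
15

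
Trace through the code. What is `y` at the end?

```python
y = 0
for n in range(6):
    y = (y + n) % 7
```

Let's trace through this code step by step.

Initialize: y = 0
Entering loop: for n in range(6):

After execution: y = 1
1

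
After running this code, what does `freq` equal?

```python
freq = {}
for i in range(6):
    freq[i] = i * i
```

Let's trace through this code step by step.

Initialize: freq = {}
Entering loop: for i in range(6):

After execution: freq = {0: 0, 1: 1, 2: 4, 3: 9, 4: 16, 5: 25}
{0: 0, 1: 1, 2: 4, 3: 9, 4: 16, 5: 25}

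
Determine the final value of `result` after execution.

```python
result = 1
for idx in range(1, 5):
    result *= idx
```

Let's trace through this code step by step.

Initialize: result = 1
Entering loop: for idx in range(1, 5):

After execution: result = 24
24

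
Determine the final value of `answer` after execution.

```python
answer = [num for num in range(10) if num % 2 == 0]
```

Let's trace through this code step by step.

Initialize: answer = [num for num in range(10) if num % 2 == 0]

After execution: answer = [0, 2, 4, 6, 8]
[0, 2, 4, 6, 8]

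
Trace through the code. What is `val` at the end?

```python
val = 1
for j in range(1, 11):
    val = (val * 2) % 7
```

Let's trace through this code step by step.

Initialize: val = 1
Entering loop: for j in range(1, 11):

After execution: val = 2
2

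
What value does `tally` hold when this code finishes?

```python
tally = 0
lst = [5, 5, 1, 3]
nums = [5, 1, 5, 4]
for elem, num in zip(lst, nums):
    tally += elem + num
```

Let's trace through this code step by step.

Initialize: tally = 0
Initialize: lst = [5, 5, 1, 3]
Initialize: nums = [5, 1, 5, 4]
Entering loop: for elem, num in zip(lst, nums):

After execution: tally = 29
29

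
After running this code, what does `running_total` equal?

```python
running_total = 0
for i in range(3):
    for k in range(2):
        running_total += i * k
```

Let's trace through this code step by step.

Initialize: running_total = 0
Entering loop: for i in range(3):

After execution: running_total = 3
3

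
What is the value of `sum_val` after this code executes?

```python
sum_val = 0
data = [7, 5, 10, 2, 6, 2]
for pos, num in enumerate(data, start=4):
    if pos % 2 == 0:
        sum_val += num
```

Let's trace through this code step by step.

Initialize: sum_val = 0
Initialize: data = [7, 5, 10, 2, 6, 2]
Entering loop: for pos, num in enumerate(data, start=4):

After execution: sum_val = 23
23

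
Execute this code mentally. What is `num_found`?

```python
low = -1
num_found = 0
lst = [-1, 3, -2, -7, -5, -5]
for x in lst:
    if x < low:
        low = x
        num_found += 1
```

Let's trace through this code step by step.

Initialize: low = -1
Initialize: num_found = 0
Initialize: lst = [-1, 3, -2, -7, -5, -5]
Entering loop: for x in lst:

After execution: num_found = 2
2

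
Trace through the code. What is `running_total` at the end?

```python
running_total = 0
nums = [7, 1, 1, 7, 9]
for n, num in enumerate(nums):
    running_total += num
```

Let's trace through this code step by step.

Initialize: running_total = 0
Initialize: nums = [7, 1, 1, 7, 9]
Entering loop: for n, num in enumerate(nums):

After execution: running_total = 25
25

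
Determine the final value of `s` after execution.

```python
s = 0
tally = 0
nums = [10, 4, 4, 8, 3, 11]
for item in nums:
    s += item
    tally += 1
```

Let's trace through this code step by step.

Initialize: s = 0
Initialize: tally = 0
Initialize: nums = [10, 4, 4, 8, 3, 11]
Entering loop: for item in nums:

After execution: s = 40
40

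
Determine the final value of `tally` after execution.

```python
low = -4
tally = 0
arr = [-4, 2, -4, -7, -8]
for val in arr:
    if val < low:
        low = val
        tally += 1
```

Let's trace through this code step by step.

Initialize: low = -4
Initialize: tally = 0
Initialize: arr = [-4, 2, -4, -7, -8]
Entering loop: for val in arr:

After execution: tally = 2
2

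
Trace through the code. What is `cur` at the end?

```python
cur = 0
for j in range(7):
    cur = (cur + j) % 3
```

Let's trace through this code step by step.

Initialize: cur = 0
Entering loop: for j in range(7):

After execution: cur = 0
0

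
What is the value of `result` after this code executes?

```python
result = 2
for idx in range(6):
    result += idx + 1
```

Let's trace through this code step by step.

Initialize: result = 2
Entering loop: for idx in range(6):

After execution: result = 23
23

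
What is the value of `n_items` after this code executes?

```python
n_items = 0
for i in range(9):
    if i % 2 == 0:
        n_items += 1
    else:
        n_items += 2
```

Let's trace through this code step by step.

Initialize: n_items = 0
Entering loop: for i in range(9):

After execution: n_items = 13
13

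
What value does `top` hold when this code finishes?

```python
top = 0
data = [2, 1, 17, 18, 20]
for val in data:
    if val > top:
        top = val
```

Let's trace through this code step by step.

Initialize: top = 0
Initialize: data = [2, 1, 17, 18, 20]
Entering loop: for val in data:

After execution: top = 20
20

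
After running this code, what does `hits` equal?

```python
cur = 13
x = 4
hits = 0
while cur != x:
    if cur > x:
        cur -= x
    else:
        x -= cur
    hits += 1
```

Let's trace through this code step by step.

Initialize: cur = 13
Initialize: x = 4
Initialize: hits = 0
Entering loop: while cur != x:

After execution: hits = 6
6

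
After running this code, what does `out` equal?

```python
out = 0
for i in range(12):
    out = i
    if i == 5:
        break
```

Let's trace through this code step by step.

Initialize: out = 0
Entering loop: for i in range(12):

After execution: out = 5
5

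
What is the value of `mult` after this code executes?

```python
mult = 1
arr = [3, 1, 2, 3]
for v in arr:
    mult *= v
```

Let's trace through this code step by step.

Initialize: mult = 1
Initialize: arr = [3, 1, 2, 3]
Entering loop: for v in arr:

After execution: mult = 18
18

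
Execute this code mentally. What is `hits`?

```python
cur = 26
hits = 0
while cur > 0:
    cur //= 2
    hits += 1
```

Let's trace through this code step by step.

Initialize: cur = 26
Initialize: hits = 0
Entering loop: while cur > 0:

After execution: hits = 5
5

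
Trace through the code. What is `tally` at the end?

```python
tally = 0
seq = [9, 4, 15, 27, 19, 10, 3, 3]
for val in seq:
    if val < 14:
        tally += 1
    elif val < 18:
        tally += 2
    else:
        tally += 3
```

Let's trace through this code step by step.

Initialize: tally = 0
Initialize: seq = [9, 4, 15, 27, 19, 10, 3, 3]
Entering loop: for val in seq:

After execution: tally = 13
13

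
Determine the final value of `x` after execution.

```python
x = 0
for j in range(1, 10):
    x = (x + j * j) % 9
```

Let's trace through this code step by step.

Initialize: x = 0
Entering loop: for j in range(1, 10):

After execution: x = 6
6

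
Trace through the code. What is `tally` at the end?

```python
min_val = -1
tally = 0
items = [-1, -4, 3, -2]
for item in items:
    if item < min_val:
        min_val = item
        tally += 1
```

Let's trace through this code step by step.

Initialize: min_val = -1
Initialize: tally = 0
Initialize: items = [-1, -4, 3, -2]
Entering loop: for item in items:

After execution: tally = 1
1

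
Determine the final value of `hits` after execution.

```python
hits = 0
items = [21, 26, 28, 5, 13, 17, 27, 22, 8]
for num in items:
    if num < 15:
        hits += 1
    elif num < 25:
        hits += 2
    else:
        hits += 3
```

Let's trace through this code step by step.

Initialize: hits = 0
Initialize: items = [21, 26, 28, 5, 13, 17, 27, 22, 8]
Entering loop: for num in items:

After execution: hits = 18
18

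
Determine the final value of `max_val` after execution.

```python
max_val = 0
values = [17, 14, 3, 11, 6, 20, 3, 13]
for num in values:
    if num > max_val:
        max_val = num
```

Let's trace through this code step by step.

Initialize: max_val = 0
Initialize: values = [17, 14, 3, 11, 6, 20, 3, 13]
Entering loop: for num in values:

After execution: max_val = 20
20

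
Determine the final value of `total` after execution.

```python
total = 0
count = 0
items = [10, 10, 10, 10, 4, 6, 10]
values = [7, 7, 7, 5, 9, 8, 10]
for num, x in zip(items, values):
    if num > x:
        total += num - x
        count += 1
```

Let's trace through this code step by step.

Initialize: total = 0
Initialize: count = 0
Initialize: items = [10, 10, 10, 10, 4, 6, 10]
Initialize: values = [7, 7, 7, 5, 9, 8, 10]
Entering loop: for num, x in zip(items, values):

After execution: total = 14
14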